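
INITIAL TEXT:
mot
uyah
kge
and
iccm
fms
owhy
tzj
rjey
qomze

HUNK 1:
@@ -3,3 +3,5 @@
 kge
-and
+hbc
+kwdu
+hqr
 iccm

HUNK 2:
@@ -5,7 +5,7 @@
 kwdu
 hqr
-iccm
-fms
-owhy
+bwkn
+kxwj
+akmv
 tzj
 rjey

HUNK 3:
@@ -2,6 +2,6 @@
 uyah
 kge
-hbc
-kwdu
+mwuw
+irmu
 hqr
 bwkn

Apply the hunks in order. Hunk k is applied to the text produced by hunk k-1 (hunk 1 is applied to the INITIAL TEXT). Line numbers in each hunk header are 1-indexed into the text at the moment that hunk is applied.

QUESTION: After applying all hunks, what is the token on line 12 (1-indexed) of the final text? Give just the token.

Answer: qomze

Derivation:
Hunk 1: at line 3 remove [and] add [hbc,kwdu,hqr] -> 12 lines: mot uyah kge hbc kwdu hqr iccm fms owhy tzj rjey qomze
Hunk 2: at line 5 remove [iccm,fms,owhy] add [bwkn,kxwj,akmv] -> 12 lines: mot uyah kge hbc kwdu hqr bwkn kxwj akmv tzj rjey qomze
Hunk 3: at line 2 remove [hbc,kwdu] add [mwuw,irmu] -> 12 lines: mot uyah kge mwuw irmu hqr bwkn kxwj akmv tzj rjey qomze
Final line 12: qomze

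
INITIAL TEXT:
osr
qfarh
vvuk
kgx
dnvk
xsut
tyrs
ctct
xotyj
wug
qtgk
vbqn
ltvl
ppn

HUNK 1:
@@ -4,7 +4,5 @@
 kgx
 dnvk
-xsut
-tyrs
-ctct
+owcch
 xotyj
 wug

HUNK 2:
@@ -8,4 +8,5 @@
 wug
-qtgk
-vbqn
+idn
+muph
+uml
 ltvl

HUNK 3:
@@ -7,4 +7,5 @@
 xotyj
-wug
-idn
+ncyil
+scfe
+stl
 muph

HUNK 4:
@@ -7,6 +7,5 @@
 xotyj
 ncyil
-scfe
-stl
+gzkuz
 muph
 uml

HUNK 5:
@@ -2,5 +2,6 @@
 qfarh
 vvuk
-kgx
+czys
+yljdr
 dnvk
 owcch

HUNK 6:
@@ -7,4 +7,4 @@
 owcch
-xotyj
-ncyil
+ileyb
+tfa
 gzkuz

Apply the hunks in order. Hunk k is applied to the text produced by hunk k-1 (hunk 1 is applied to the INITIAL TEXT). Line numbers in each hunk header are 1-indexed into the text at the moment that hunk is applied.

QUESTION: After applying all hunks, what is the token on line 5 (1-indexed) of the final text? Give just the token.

Hunk 1: at line 4 remove [xsut,tyrs,ctct] add [owcch] -> 12 lines: osr qfarh vvuk kgx dnvk owcch xotyj wug qtgk vbqn ltvl ppn
Hunk 2: at line 8 remove [qtgk,vbqn] add [idn,muph,uml] -> 13 lines: osr qfarh vvuk kgx dnvk owcch xotyj wug idn muph uml ltvl ppn
Hunk 3: at line 7 remove [wug,idn] add [ncyil,scfe,stl] -> 14 lines: osr qfarh vvuk kgx dnvk owcch xotyj ncyil scfe stl muph uml ltvl ppn
Hunk 4: at line 7 remove [scfe,stl] add [gzkuz] -> 13 lines: osr qfarh vvuk kgx dnvk owcch xotyj ncyil gzkuz muph uml ltvl ppn
Hunk 5: at line 2 remove [kgx] add [czys,yljdr] -> 14 lines: osr qfarh vvuk czys yljdr dnvk owcch xotyj ncyil gzkuz muph uml ltvl ppn
Hunk 6: at line 7 remove [xotyj,ncyil] add [ileyb,tfa] -> 14 lines: osr qfarh vvuk czys yljdr dnvk owcch ileyb tfa gzkuz muph uml ltvl ppn
Final line 5: yljdr

Answer: yljdr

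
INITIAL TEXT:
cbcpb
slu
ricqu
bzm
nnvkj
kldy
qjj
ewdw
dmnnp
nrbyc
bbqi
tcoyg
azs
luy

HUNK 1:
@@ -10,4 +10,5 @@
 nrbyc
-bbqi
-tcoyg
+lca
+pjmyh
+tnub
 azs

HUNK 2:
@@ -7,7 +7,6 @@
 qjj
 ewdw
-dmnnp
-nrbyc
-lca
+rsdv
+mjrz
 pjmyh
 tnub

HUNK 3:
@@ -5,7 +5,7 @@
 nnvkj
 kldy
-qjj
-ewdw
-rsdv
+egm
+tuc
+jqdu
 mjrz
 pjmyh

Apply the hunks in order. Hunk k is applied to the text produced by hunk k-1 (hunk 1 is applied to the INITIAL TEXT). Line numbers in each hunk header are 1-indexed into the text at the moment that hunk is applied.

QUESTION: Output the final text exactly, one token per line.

Hunk 1: at line 10 remove [bbqi,tcoyg] add [lca,pjmyh,tnub] -> 15 lines: cbcpb slu ricqu bzm nnvkj kldy qjj ewdw dmnnp nrbyc lca pjmyh tnub azs luy
Hunk 2: at line 7 remove [dmnnp,nrbyc,lca] add [rsdv,mjrz] -> 14 lines: cbcpb slu ricqu bzm nnvkj kldy qjj ewdw rsdv mjrz pjmyh tnub azs luy
Hunk 3: at line 5 remove [qjj,ewdw,rsdv] add [egm,tuc,jqdu] -> 14 lines: cbcpb slu ricqu bzm nnvkj kldy egm tuc jqdu mjrz pjmyh tnub azs luy

Answer: cbcpb
slu
ricqu
bzm
nnvkj
kldy
egm
tuc
jqdu
mjrz
pjmyh
tnub
azs
luy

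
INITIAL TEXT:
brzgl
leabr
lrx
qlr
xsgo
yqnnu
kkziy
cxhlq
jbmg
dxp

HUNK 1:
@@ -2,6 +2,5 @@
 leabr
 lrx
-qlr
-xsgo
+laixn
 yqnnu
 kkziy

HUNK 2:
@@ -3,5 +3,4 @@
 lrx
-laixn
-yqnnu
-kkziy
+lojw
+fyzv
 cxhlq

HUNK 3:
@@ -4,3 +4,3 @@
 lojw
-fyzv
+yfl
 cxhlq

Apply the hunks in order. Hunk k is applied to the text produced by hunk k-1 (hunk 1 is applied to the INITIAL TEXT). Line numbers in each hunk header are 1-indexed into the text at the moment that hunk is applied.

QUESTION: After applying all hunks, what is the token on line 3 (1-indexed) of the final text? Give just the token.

Hunk 1: at line 2 remove [qlr,xsgo] add [laixn] -> 9 lines: brzgl leabr lrx laixn yqnnu kkziy cxhlq jbmg dxp
Hunk 2: at line 3 remove [laixn,yqnnu,kkziy] add [lojw,fyzv] -> 8 lines: brzgl leabr lrx lojw fyzv cxhlq jbmg dxp
Hunk 3: at line 4 remove [fyzv] add [yfl] -> 8 lines: brzgl leabr lrx lojw yfl cxhlq jbmg dxp
Final line 3: lrx

Answer: lrx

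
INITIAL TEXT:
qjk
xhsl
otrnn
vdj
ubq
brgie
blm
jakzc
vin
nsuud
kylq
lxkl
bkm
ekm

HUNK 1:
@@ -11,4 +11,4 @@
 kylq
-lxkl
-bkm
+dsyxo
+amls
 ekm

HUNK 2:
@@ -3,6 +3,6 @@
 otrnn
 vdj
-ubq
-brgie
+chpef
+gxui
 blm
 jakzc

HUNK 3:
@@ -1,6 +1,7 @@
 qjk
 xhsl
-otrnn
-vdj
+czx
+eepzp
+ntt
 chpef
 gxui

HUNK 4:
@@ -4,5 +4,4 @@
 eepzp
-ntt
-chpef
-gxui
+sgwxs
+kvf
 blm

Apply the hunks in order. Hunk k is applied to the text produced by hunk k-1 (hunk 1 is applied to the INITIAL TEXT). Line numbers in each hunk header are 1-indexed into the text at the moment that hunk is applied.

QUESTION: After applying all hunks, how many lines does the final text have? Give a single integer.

Answer: 14

Derivation:
Hunk 1: at line 11 remove [lxkl,bkm] add [dsyxo,amls] -> 14 lines: qjk xhsl otrnn vdj ubq brgie blm jakzc vin nsuud kylq dsyxo amls ekm
Hunk 2: at line 3 remove [ubq,brgie] add [chpef,gxui] -> 14 lines: qjk xhsl otrnn vdj chpef gxui blm jakzc vin nsuud kylq dsyxo amls ekm
Hunk 3: at line 1 remove [otrnn,vdj] add [czx,eepzp,ntt] -> 15 lines: qjk xhsl czx eepzp ntt chpef gxui blm jakzc vin nsuud kylq dsyxo amls ekm
Hunk 4: at line 4 remove [ntt,chpef,gxui] add [sgwxs,kvf] -> 14 lines: qjk xhsl czx eepzp sgwxs kvf blm jakzc vin nsuud kylq dsyxo amls ekm
Final line count: 14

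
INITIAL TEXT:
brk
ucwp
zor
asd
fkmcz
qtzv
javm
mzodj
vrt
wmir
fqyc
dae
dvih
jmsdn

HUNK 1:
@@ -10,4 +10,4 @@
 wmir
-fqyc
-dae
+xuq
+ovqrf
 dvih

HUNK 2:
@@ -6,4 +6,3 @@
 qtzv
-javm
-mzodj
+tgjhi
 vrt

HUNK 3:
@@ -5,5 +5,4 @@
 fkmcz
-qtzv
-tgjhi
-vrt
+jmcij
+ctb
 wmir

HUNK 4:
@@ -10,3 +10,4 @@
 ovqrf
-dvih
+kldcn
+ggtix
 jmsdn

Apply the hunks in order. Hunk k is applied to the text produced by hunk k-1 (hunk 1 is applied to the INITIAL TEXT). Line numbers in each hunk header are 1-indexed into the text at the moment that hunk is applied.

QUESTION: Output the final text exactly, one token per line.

Answer: brk
ucwp
zor
asd
fkmcz
jmcij
ctb
wmir
xuq
ovqrf
kldcn
ggtix
jmsdn

Derivation:
Hunk 1: at line 10 remove [fqyc,dae] add [xuq,ovqrf] -> 14 lines: brk ucwp zor asd fkmcz qtzv javm mzodj vrt wmir xuq ovqrf dvih jmsdn
Hunk 2: at line 6 remove [javm,mzodj] add [tgjhi] -> 13 lines: brk ucwp zor asd fkmcz qtzv tgjhi vrt wmir xuq ovqrf dvih jmsdn
Hunk 3: at line 5 remove [qtzv,tgjhi,vrt] add [jmcij,ctb] -> 12 lines: brk ucwp zor asd fkmcz jmcij ctb wmir xuq ovqrf dvih jmsdn
Hunk 4: at line 10 remove [dvih] add [kldcn,ggtix] -> 13 lines: brk ucwp zor asd fkmcz jmcij ctb wmir xuq ovqrf kldcn ggtix jmsdn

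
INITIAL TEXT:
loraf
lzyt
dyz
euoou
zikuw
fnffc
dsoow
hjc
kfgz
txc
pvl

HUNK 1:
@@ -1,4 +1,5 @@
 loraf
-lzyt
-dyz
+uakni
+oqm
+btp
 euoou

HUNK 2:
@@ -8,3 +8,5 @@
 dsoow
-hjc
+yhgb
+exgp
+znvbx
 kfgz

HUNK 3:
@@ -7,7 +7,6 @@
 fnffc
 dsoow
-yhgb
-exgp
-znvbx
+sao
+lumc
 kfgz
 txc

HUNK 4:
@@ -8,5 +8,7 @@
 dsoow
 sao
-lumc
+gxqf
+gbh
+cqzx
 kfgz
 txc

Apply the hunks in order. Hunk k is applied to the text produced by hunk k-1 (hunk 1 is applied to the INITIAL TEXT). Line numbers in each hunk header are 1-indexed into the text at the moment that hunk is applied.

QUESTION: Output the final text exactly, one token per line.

Answer: loraf
uakni
oqm
btp
euoou
zikuw
fnffc
dsoow
sao
gxqf
gbh
cqzx
kfgz
txc
pvl

Derivation:
Hunk 1: at line 1 remove [lzyt,dyz] add [uakni,oqm,btp] -> 12 lines: loraf uakni oqm btp euoou zikuw fnffc dsoow hjc kfgz txc pvl
Hunk 2: at line 8 remove [hjc] add [yhgb,exgp,znvbx] -> 14 lines: loraf uakni oqm btp euoou zikuw fnffc dsoow yhgb exgp znvbx kfgz txc pvl
Hunk 3: at line 7 remove [yhgb,exgp,znvbx] add [sao,lumc] -> 13 lines: loraf uakni oqm btp euoou zikuw fnffc dsoow sao lumc kfgz txc pvl
Hunk 4: at line 8 remove [lumc] add [gxqf,gbh,cqzx] -> 15 lines: loraf uakni oqm btp euoou zikuw fnffc dsoow sao gxqf gbh cqzx kfgz txc pvl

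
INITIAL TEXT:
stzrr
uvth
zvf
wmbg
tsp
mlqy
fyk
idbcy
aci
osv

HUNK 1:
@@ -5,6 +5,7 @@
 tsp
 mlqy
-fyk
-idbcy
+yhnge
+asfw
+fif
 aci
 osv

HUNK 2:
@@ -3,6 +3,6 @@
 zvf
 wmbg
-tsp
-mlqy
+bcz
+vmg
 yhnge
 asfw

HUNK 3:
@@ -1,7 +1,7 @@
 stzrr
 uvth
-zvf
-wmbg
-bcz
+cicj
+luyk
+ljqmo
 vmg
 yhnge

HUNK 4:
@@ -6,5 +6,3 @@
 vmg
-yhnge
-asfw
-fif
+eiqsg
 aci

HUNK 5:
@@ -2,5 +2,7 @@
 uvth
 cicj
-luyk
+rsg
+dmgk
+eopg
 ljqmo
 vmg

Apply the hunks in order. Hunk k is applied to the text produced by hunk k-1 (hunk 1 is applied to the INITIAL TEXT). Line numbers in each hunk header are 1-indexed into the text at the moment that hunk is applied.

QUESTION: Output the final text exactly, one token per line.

Answer: stzrr
uvth
cicj
rsg
dmgk
eopg
ljqmo
vmg
eiqsg
aci
osv

Derivation:
Hunk 1: at line 5 remove [fyk,idbcy] add [yhnge,asfw,fif] -> 11 lines: stzrr uvth zvf wmbg tsp mlqy yhnge asfw fif aci osv
Hunk 2: at line 3 remove [tsp,mlqy] add [bcz,vmg] -> 11 lines: stzrr uvth zvf wmbg bcz vmg yhnge asfw fif aci osv
Hunk 3: at line 1 remove [zvf,wmbg,bcz] add [cicj,luyk,ljqmo] -> 11 lines: stzrr uvth cicj luyk ljqmo vmg yhnge asfw fif aci osv
Hunk 4: at line 6 remove [yhnge,asfw,fif] add [eiqsg] -> 9 lines: stzrr uvth cicj luyk ljqmo vmg eiqsg aci osv
Hunk 5: at line 2 remove [luyk] add [rsg,dmgk,eopg] -> 11 lines: stzrr uvth cicj rsg dmgk eopg ljqmo vmg eiqsg aci osv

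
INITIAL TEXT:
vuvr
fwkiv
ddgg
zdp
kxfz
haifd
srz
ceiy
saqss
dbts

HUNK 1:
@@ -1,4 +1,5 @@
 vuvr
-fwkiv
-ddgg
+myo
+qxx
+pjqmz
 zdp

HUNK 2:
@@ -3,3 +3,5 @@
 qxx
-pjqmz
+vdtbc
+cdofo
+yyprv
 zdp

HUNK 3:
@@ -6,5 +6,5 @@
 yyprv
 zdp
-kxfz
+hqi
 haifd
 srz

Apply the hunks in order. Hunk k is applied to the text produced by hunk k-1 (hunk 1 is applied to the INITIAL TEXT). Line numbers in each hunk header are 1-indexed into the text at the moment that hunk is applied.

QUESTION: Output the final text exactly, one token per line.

Hunk 1: at line 1 remove [fwkiv,ddgg] add [myo,qxx,pjqmz] -> 11 lines: vuvr myo qxx pjqmz zdp kxfz haifd srz ceiy saqss dbts
Hunk 2: at line 3 remove [pjqmz] add [vdtbc,cdofo,yyprv] -> 13 lines: vuvr myo qxx vdtbc cdofo yyprv zdp kxfz haifd srz ceiy saqss dbts
Hunk 3: at line 6 remove [kxfz] add [hqi] -> 13 lines: vuvr myo qxx vdtbc cdofo yyprv zdp hqi haifd srz ceiy saqss dbts

Answer: vuvr
myo
qxx
vdtbc
cdofo
yyprv
zdp
hqi
haifd
srz
ceiy
saqss
dbts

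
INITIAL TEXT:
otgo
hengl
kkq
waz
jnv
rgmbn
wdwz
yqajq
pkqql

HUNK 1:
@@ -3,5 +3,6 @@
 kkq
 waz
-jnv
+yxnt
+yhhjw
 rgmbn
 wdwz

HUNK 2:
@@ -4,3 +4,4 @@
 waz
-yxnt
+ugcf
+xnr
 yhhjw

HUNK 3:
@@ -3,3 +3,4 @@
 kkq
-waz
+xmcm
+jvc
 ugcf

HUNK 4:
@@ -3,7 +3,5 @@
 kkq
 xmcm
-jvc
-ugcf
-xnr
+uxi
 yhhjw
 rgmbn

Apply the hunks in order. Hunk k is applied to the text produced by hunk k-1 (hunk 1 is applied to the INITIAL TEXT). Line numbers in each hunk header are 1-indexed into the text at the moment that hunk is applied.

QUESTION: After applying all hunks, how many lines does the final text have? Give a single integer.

Hunk 1: at line 3 remove [jnv] add [yxnt,yhhjw] -> 10 lines: otgo hengl kkq waz yxnt yhhjw rgmbn wdwz yqajq pkqql
Hunk 2: at line 4 remove [yxnt] add [ugcf,xnr] -> 11 lines: otgo hengl kkq waz ugcf xnr yhhjw rgmbn wdwz yqajq pkqql
Hunk 3: at line 3 remove [waz] add [xmcm,jvc] -> 12 lines: otgo hengl kkq xmcm jvc ugcf xnr yhhjw rgmbn wdwz yqajq pkqql
Hunk 4: at line 3 remove [jvc,ugcf,xnr] add [uxi] -> 10 lines: otgo hengl kkq xmcm uxi yhhjw rgmbn wdwz yqajq pkqql
Final line count: 10

Answer: 10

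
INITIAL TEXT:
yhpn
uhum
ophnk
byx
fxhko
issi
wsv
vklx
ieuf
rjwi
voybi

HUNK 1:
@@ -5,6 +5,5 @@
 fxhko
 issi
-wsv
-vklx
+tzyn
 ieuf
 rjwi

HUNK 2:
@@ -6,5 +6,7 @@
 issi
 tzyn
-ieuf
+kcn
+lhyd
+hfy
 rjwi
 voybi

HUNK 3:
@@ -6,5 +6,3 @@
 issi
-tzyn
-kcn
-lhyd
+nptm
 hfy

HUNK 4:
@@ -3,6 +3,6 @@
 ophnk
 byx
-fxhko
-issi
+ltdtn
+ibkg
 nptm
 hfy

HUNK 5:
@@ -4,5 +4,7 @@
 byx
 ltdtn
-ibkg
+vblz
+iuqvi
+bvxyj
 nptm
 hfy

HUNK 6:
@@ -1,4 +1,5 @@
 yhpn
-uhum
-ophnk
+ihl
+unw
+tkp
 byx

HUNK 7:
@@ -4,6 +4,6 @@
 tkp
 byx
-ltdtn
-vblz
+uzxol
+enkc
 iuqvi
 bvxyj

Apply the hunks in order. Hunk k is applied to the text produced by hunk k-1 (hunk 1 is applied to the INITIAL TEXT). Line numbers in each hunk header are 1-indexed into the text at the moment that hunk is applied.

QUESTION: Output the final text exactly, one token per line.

Answer: yhpn
ihl
unw
tkp
byx
uzxol
enkc
iuqvi
bvxyj
nptm
hfy
rjwi
voybi

Derivation:
Hunk 1: at line 5 remove [wsv,vklx] add [tzyn] -> 10 lines: yhpn uhum ophnk byx fxhko issi tzyn ieuf rjwi voybi
Hunk 2: at line 6 remove [ieuf] add [kcn,lhyd,hfy] -> 12 lines: yhpn uhum ophnk byx fxhko issi tzyn kcn lhyd hfy rjwi voybi
Hunk 3: at line 6 remove [tzyn,kcn,lhyd] add [nptm] -> 10 lines: yhpn uhum ophnk byx fxhko issi nptm hfy rjwi voybi
Hunk 4: at line 3 remove [fxhko,issi] add [ltdtn,ibkg] -> 10 lines: yhpn uhum ophnk byx ltdtn ibkg nptm hfy rjwi voybi
Hunk 5: at line 4 remove [ibkg] add [vblz,iuqvi,bvxyj] -> 12 lines: yhpn uhum ophnk byx ltdtn vblz iuqvi bvxyj nptm hfy rjwi voybi
Hunk 6: at line 1 remove [uhum,ophnk] add [ihl,unw,tkp] -> 13 lines: yhpn ihl unw tkp byx ltdtn vblz iuqvi bvxyj nptm hfy rjwi voybi
Hunk 7: at line 4 remove [ltdtn,vblz] add [uzxol,enkc] -> 13 lines: yhpn ihl unw tkp byx uzxol enkc iuqvi bvxyj nptm hfy rjwi voybi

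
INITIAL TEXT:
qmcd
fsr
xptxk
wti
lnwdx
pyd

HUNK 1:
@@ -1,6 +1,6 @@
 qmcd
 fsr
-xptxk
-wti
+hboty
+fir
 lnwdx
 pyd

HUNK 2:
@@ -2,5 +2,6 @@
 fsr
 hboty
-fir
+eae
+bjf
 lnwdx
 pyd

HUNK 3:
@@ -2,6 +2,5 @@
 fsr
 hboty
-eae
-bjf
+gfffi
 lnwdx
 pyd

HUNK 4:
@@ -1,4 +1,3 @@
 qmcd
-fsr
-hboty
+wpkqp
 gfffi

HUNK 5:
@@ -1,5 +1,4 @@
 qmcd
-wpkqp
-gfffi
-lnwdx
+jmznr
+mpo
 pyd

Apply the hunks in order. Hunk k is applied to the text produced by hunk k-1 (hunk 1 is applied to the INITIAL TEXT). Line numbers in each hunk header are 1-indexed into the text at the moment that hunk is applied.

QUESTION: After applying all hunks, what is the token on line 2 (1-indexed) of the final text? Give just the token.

Answer: jmznr

Derivation:
Hunk 1: at line 1 remove [xptxk,wti] add [hboty,fir] -> 6 lines: qmcd fsr hboty fir lnwdx pyd
Hunk 2: at line 2 remove [fir] add [eae,bjf] -> 7 lines: qmcd fsr hboty eae bjf lnwdx pyd
Hunk 3: at line 2 remove [eae,bjf] add [gfffi] -> 6 lines: qmcd fsr hboty gfffi lnwdx pyd
Hunk 4: at line 1 remove [fsr,hboty] add [wpkqp] -> 5 lines: qmcd wpkqp gfffi lnwdx pyd
Hunk 5: at line 1 remove [wpkqp,gfffi,lnwdx] add [jmznr,mpo] -> 4 lines: qmcd jmznr mpo pyd
Final line 2: jmznr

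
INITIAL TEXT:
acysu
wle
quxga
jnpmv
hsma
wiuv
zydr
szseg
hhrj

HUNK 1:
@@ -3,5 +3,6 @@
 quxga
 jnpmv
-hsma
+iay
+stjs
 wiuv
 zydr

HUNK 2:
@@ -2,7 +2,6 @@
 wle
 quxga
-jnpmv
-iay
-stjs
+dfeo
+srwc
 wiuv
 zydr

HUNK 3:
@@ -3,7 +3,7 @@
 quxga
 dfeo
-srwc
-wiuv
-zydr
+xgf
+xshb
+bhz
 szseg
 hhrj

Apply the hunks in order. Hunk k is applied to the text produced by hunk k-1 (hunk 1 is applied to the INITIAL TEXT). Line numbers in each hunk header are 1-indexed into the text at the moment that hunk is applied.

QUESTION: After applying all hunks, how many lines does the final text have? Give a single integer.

Answer: 9

Derivation:
Hunk 1: at line 3 remove [hsma] add [iay,stjs] -> 10 lines: acysu wle quxga jnpmv iay stjs wiuv zydr szseg hhrj
Hunk 2: at line 2 remove [jnpmv,iay,stjs] add [dfeo,srwc] -> 9 lines: acysu wle quxga dfeo srwc wiuv zydr szseg hhrj
Hunk 3: at line 3 remove [srwc,wiuv,zydr] add [xgf,xshb,bhz] -> 9 lines: acysu wle quxga dfeo xgf xshb bhz szseg hhrj
Final line count: 9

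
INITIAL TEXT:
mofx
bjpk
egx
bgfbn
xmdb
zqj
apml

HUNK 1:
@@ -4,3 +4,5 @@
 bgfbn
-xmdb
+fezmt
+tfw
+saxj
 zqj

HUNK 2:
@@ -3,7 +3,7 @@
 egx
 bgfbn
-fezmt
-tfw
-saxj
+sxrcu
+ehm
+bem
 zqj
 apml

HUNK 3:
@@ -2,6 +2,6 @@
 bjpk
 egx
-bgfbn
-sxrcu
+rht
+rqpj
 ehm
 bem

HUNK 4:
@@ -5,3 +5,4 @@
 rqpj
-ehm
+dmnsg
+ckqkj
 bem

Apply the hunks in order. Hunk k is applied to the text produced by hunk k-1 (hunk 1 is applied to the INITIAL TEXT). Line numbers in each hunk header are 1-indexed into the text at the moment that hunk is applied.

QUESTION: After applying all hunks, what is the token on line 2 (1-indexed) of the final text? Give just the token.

Answer: bjpk

Derivation:
Hunk 1: at line 4 remove [xmdb] add [fezmt,tfw,saxj] -> 9 lines: mofx bjpk egx bgfbn fezmt tfw saxj zqj apml
Hunk 2: at line 3 remove [fezmt,tfw,saxj] add [sxrcu,ehm,bem] -> 9 lines: mofx bjpk egx bgfbn sxrcu ehm bem zqj apml
Hunk 3: at line 2 remove [bgfbn,sxrcu] add [rht,rqpj] -> 9 lines: mofx bjpk egx rht rqpj ehm bem zqj apml
Hunk 4: at line 5 remove [ehm] add [dmnsg,ckqkj] -> 10 lines: mofx bjpk egx rht rqpj dmnsg ckqkj bem zqj apml
Final line 2: bjpk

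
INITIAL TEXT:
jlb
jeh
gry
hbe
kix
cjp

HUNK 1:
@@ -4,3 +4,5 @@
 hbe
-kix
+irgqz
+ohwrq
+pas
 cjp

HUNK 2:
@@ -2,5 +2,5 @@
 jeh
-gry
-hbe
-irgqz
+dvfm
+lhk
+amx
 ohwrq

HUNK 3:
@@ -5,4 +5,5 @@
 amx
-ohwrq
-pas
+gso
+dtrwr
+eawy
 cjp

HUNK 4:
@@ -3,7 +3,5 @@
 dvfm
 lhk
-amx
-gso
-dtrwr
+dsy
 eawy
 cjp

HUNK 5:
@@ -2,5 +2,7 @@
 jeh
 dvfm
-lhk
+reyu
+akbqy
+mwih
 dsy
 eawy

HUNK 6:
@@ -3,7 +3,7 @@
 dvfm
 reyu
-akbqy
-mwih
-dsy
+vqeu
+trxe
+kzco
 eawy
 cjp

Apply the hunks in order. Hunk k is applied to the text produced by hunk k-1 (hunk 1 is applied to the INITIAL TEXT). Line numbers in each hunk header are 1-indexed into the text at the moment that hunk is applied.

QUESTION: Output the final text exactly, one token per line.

Answer: jlb
jeh
dvfm
reyu
vqeu
trxe
kzco
eawy
cjp

Derivation:
Hunk 1: at line 4 remove [kix] add [irgqz,ohwrq,pas] -> 8 lines: jlb jeh gry hbe irgqz ohwrq pas cjp
Hunk 2: at line 2 remove [gry,hbe,irgqz] add [dvfm,lhk,amx] -> 8 lines: jlb jeh dvfm lhk amx ohwrq pas cjp
Hunk 3: at line 5 remove [ohwrq,pas] add [gso,dtrwr,eawy] -> 9 lines: jlb jeh dvfm lhk amx gso dtrwr eawy cjp
Hunk 4: at line 3 remove [amx,gso,dtrwr] add [dsy] -> 7 lines: jlb jeh dvfm lhk dsy eawy cjp
Hunk 5: at line 2 remove [lhk] add [reyu,akbqy,mwih] -> 9 lines: jlb jeh dvfm reyu akbqy mwih dsy eawy cjp
Hunk 6: at line 3 remove [akbqy,mwih,dsy] add [vqeu,trxe,kzco] -> 9 lines: jlb jeh dvfm reyu vqeu trxe kzco eawy cjp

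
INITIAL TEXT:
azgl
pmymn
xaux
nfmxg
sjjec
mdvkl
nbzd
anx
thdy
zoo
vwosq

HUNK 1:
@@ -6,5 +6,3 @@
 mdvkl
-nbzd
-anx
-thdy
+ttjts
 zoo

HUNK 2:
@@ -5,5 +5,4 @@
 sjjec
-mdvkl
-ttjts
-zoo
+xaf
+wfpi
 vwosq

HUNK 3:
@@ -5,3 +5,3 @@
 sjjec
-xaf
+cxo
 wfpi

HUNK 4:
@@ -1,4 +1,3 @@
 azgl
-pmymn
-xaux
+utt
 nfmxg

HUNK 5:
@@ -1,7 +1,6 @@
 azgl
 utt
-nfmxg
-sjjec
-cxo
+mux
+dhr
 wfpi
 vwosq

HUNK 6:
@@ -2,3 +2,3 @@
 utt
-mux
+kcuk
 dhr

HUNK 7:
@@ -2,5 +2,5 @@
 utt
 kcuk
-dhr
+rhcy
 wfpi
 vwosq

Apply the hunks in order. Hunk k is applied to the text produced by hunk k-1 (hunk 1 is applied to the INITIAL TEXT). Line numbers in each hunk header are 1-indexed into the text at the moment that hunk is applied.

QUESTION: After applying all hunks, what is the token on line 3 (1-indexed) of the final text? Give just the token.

Hunk 1: at line 6 remove [nbzd,anx,thdy] add [ttjts] -> 9 lines: azgl pmymn xaux nfmxg sjjec mdvkl ttjts zoo vwosq
Hunk 2: at line 5 remove [mdvkl,ttjts,zoo] add [xaf,wfpi] -> 8 lines: azgl pmymn xaux nfmxg sjjec xaf wfpi vwosq
Hunk 3: at line 5 remove [xaf] add [cxo] -> 8 lines: azgl pmymn xaux nfmxg sjjec cxo wfpi vwosq
Hunk 4: at line 1 remove [pmymn,xaux] add [utt] -> 7 lines: azgl utt nfmxg sjjec cxo wfpi vwosq
Hunk 5: at line 1 remove [nfmxg,sjjec,cxo] add [mux,dhr] -> 6 lines: azgl utt mux dhr wfpi vwosq
Hunk 6: at line 2 remove [mux] add [kcuk] -> 6 lines: azgl utt kcuk dhr wfpi vwosq
Hunk 7: at line 2 remove [dhr] add [rhcy] -> 6 lines: azgl utt kcuk rhcy wfpi vwosq
Final line 3: kcuk

Answer: kcuk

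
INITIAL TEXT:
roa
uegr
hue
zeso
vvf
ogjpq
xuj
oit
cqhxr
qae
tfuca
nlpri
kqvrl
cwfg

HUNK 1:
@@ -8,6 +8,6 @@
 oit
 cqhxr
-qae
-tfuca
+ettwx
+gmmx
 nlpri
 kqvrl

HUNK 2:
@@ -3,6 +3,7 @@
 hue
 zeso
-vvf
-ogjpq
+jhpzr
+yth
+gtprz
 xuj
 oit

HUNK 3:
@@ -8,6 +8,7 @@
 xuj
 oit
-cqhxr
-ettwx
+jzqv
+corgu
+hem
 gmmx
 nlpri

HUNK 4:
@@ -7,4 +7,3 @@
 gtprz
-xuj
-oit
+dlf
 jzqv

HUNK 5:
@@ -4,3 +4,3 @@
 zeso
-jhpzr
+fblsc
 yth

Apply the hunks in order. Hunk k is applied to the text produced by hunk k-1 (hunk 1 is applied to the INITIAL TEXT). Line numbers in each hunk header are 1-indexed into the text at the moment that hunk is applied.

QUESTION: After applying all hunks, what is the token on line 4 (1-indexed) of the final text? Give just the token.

Answer: zeso

Derivation:
Hunk 1: at line 8 remove [qae,tfuca] add [ettwx,gmmx] -> 14 lines: roa uegr hue zeso vvf ogjpq xuj oit cqhxr ettwx gmmx nlpri kqvrl cwfg
Hunk 2: at line 3 remove [vvf,ogjpq] add [jhpzr,yth,gtprz] -> 15 lines: roa uegr hue zeso jhpzr yth gtprz xuj oit cqhxr ettwx gmmx nlpri kqvrl cwfg
Hunk 3: at line 8 remove [cqhxr,ettwx] add [jzqv,corgu,hem] -> 16 lines: roa uegr hue zeso jhpzr yth gtprz xuj oit jzqv corgu hem gmmx nlpri kqvrl cwfg
Hunk 4: at line 7 remove [xuj,oit] add [dlf] -> 15 lines: roa uegr hue zeso jhpzr yth gtprz dlf jzqv corgu hem gmmx nlpri kqvrl cwfg
Hunk 5: at line 4 remove [jhpzr] add [fblsc] -> 15 lines: roa uegr hue zeso fblsc yth gtprz dlf jzqv corgu hem gmmx nlpri kqvrl cwfg
Final line 4: zeso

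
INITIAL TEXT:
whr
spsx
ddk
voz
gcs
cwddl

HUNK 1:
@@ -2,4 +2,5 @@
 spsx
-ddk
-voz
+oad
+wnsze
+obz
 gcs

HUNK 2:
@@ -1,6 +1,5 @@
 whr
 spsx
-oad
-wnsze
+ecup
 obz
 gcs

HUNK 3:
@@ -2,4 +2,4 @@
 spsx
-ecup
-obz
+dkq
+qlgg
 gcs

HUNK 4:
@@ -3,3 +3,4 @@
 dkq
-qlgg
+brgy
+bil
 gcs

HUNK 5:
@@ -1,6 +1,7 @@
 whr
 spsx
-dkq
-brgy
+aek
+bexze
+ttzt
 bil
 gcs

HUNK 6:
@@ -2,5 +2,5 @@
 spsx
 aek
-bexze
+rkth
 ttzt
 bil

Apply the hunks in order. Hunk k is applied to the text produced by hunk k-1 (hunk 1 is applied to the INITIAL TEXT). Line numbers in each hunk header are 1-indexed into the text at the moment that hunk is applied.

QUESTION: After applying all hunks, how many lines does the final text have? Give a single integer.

Answer: 8

Derivation:
Hunk 1: at line 2 remove [ddk,voz] add [oad,wnsze,obz] -> 7 lines: whr spsx oad wnsze obz gcs cwddl
Hunk 2: at line 1 remove [oad,wnsze] add [ecup] -> 6 lines: whr spsx ecup obz gcs cwddl
Hunk 3: at line 2 remove [ecup,obz] add [dkq,qlgg] -> 6 lines: whr spsx dkq qlgg gcs cwddl
Hunk 4: at line 3 remove [qlgg] add [brgy,bil] -> 7 lines: whr spsx dkq brgy bil gcs cwddl
Hunk 5: at line 1 remove [dkq,brgy] add [aek,bexze,ttzt] -> 8 lines: whr spsx aek bexze ttzt bil gcs cwddl
Hunk 6: at line 2 remove [bexze] add [rkth] -> 8 lines: whr spsx aek rkth ttzt bil gcs cwddl
Final line count: 8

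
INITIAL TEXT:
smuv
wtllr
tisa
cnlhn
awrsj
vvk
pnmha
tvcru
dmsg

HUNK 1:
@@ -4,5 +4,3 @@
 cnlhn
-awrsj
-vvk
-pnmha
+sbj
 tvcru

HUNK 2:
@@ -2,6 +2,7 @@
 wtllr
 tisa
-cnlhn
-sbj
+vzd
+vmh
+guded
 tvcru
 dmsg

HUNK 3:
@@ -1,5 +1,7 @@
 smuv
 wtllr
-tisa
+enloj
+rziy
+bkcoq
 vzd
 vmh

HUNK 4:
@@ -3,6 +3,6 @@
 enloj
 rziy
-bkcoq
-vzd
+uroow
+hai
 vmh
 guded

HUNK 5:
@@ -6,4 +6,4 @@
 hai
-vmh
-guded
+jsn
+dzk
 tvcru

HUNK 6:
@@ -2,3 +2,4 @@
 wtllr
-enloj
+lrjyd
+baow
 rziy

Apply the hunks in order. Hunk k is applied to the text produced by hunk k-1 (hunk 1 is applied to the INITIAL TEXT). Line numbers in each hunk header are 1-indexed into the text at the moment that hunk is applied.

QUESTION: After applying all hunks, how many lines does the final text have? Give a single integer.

Answer: 11

Derivation:
Hunk 1: at line 4 remove [awrsj,vvk,pnmha] add [sbj] -> 7 lines: smuv wtllr tisa cnlhn sbj tvcru dmsg
Hunk 2: at line 2 remove [cnlhn,sbj] add [vzd,vmh,guded] -> 8 lines: smuv wtllr tisa vzd vmh guded tvcru dmsg
Hunk 3: at line 1 remove [tisa] add [enloj,rziy,bkcoq] -> 10 lines: smuv wtllr enloj rziy bkcoq vzd vmh guded tvcru dmsg
Hunk 4: at line 3 remove [bkcoq,vzd] add [uroow,hai] -> 10 lines: smuv wtllr enloj rziy uroow hai vmh guded tvcru dmsg
Hunk 5: at line 6 remove [vmh,guded] add [jsn,dzk] -> 10 lines: smuv wtllr enloj rziy uroow hai jsn dzk tvcru dmsg
Hunk 6: at line 2 remove [enloj] add [lrjyd,baow] -> 11 lines: smuv wtllr lrjyd baow rziy uroow hai jsn dzk tvcru dmsg
Final line count: 11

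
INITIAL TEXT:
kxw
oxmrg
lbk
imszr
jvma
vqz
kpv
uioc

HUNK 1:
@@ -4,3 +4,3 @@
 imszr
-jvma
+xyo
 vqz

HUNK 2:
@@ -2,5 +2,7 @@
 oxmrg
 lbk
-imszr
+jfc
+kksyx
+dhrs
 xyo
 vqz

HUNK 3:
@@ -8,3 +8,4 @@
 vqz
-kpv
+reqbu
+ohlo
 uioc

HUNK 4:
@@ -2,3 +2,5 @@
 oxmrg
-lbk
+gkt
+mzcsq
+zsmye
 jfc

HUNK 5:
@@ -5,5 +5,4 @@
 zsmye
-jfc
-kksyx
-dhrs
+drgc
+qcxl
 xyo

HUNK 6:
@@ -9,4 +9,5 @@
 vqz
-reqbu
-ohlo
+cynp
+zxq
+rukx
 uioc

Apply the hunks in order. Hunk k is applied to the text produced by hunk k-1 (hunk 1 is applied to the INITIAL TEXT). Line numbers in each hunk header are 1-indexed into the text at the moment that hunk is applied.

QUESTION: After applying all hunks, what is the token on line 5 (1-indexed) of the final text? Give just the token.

Hunk 1: at line 4 remove [jvma] add [xyo] -> 8 lines: kxw oxmrg lbk imszr xyo vqz kpv uioc
Hunk 2: at line 2 remove [imszr] add [jfc,kksyx,dhrs] -> 10 lines: kxw oxmrg lbk jfc kksyx dhrs xyo vqz kpv uioc
Hunk 3: at line 8 remove [kpv] add [reqbu,ohlo] -> 11 lines: kxw oxmrg lbk jfc kksyx dhrs xyo vqz reqbu ohlo uioc
Hunk 4: at line 2 remove [lbk] add [gkt,mzcsq,zsmye] -> 13 lines: kxw oxmrg gkt mzcsq zsmye jfc kksyx dhrs xyo vqz reqbu ohlo uioc
Hunk 5: at line 5 remove [jfc,kksyx,dhrs] add [drgc,qcxl] -> 12 lines: kxw oxmrg gkt mzcsq zsmye drgc qcxl xyo vqz reqbu ohlo uioc
Hunk 6: at line 9 remove [reqbu,ohlo] add [cynp,zxq,rukx] -> 13 lines: kxw oxmrg gkt mzcsq zsmye drgc qcxl xyo vqz cynp zxq rukx uioc
Final line 5: zsmye

Answer: zsmye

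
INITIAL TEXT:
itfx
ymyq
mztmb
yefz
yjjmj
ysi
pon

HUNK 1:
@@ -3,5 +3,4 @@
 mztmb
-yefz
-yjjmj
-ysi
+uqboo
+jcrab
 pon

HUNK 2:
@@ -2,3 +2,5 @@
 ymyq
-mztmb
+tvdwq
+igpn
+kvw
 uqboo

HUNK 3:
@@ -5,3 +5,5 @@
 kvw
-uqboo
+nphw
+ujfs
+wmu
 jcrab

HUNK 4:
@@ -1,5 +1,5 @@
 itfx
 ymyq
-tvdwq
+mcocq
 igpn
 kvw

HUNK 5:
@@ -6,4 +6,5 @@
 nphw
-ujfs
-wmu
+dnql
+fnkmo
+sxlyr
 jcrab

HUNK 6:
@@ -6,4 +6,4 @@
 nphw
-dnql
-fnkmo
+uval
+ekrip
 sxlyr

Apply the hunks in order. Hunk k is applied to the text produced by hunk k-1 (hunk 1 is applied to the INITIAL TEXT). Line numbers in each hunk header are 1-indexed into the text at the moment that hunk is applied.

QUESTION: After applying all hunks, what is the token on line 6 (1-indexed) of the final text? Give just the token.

Hunk 1: at line 3 remove [yefz,yjjmj,ysi] add [uqboo,jcrab] -> 6 lines: itfx ymyq mztmb uqboo jcrab pon
Hunk 2: at line 2 remove [mztmb] add [tvdwq,igpn,kvw] -> 8 lines: itfx ymyq tvdwq igpn kvw uqboo jcrab pon
Hunk 3: at line 5 remove [uqboo] add [nphw,ujfs,wmu] -> 10 lines: itfx ymyq tvdwq igpn kvw nphw ujfs wmu jcrab pon
Hunk 4: at line 1 remove [tvdwq] add [mcocq] -> 10 lines: itfx ymyq mcocq igpn kvw nphw ujfs wmu jcrab pon
Hunk 5: at line 6 remove [ujfs,wmu] add [dnql,fnkmo,sxlyr] -> 11 lines: itfx ymyq mcocq igpn kvw nphw dnql fnkmo sxlyr jcrab pon
Hunk 6: at line 6 remove [dnql,fnkmo] add [uval,ekrip] -> 11 lines: itfx ymyq mcocq igpn kvw nphw uval ekrip sxlyr jcrab pon
Final line 6: nphw

Answer: nphw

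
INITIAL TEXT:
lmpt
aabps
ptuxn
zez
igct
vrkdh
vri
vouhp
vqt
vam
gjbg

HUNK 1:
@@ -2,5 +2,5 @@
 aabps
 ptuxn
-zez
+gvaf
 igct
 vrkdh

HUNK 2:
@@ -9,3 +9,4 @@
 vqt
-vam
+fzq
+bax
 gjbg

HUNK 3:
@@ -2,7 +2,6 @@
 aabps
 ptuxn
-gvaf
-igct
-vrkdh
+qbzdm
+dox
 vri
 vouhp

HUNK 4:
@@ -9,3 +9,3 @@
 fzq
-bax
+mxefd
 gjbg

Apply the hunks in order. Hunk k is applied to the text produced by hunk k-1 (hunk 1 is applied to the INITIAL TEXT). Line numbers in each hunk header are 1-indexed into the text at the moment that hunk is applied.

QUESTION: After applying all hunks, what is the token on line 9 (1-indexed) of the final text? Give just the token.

Hunk 1: at line 2 remove [zez] add [gvaf] -> 11 lines: lmpt aabps ptuxn gvaf igct vrkdh vri vouhp vqt vam gjbg
Hunk 2: at line 9 remove [vam] add [fzq,bax] -> 12 lines: lmpt aabps ptuxn gvaf igct vrkdh vri vouhp vqt fzq bax gjbg
Hunk 3: at line 2 remove [gvaf,igct,vrkdh] add [qbzdm,dox] -> 11 lines: lmpt aabps ptuxn qbzdm dox vri vouhp vqt fzq bax gjbg
Hunk 4: at line 9 remove [bax] add [mxefd] -> 11 lines: lmpt aabps ptuxn qbzdm dox vri vouhp vqt fzq mxefd gjbg
Final line 9: fzq

Answer: fzq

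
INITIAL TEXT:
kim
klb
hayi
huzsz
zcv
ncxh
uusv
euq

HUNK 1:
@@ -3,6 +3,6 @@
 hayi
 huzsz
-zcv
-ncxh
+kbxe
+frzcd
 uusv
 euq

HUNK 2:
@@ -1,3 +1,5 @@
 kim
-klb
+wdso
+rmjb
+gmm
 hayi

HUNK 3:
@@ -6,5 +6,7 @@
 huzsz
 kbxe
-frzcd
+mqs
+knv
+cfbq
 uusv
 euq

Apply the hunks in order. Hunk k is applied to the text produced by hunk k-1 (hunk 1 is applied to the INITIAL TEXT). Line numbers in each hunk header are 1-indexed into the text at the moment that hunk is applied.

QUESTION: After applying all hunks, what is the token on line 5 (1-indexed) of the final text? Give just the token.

Answer: hayi

Derivation:
Hunk 1: at line 3 remove [zcv,ncxh] add [kbxe,frzcd] -> 8 lines: kim klb hayi huzsz kbxe frzcd uusv euq
Hunk 2: at line 1 remove [klb] add [wdso,rmjb,gmm] -> 10 lines: kim wdso rmjb gmm hayi huzsz kbxe frzcd uusv euq
Hunk 3: at line 6 remove [frzcd] add [mqs,knv,cfbq] -> 12 lines: kim wdso rmjb gmm hayi huzsz kbxe mqs knv cfbq uusv euq
Final line 5: hayi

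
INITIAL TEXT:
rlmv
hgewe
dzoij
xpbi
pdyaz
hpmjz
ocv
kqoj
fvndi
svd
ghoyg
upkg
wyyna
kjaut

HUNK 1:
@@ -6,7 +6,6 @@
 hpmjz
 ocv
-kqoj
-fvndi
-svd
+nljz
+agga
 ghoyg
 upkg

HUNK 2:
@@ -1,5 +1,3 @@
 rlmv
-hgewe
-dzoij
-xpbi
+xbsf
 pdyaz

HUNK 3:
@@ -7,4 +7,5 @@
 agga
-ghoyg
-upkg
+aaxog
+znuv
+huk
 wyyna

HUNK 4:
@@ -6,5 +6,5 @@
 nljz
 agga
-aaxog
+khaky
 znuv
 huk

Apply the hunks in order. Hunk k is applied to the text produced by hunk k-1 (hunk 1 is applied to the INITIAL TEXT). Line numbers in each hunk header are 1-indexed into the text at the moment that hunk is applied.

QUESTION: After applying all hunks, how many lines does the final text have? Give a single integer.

Hunk 1: at line 6 remove [kqoj,fvndi,svd] add [nljz,agga] -> 13 lines: rlmv hgewe dzoij xpbi pdyaz hpmjz ocv nljz agga ghoyg upkg wyyna kjaut
Hunk 2: at line 1 remove [hgewe,dzoij,xpbi] add [xbsf] -> 11 lines: rlmv xbsf pdyaz hpmjz ocv nljz agga ghoyg upkg wyyna kjaut
Hunk 3: at line 7 remove [ghoyg,upkg] add [aaxog,znuv,huk] -> 12 lines: rlmv xbsf pdyaz hpmjz ocv nljz agga aaxog znuv huk wyyna kjaut
Hunk 4: at line 6 remove [aaxog] add [khaky] -> 12 lines: rlmv xbsf pdyaz hpmjz ocv nljz agga khaky znuv huk wyyna kjaut
Final line count: 12

Answer: 12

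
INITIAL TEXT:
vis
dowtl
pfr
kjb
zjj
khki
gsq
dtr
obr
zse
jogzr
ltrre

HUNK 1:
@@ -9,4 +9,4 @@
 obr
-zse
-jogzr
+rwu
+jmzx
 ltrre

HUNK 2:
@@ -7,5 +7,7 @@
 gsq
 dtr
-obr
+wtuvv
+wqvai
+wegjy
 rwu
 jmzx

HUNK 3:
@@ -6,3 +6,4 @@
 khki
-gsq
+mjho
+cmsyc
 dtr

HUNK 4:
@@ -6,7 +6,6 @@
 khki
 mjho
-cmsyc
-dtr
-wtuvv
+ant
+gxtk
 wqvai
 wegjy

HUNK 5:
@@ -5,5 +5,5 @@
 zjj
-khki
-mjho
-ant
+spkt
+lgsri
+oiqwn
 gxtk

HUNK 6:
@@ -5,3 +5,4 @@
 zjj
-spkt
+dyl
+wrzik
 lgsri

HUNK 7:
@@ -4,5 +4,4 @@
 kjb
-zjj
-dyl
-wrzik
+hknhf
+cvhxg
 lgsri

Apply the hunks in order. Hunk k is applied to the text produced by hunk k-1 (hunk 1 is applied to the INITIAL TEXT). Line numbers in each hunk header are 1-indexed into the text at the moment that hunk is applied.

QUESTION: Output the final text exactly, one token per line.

Answer: vis
dowtl
pfr
kjb
hknhf
cvhxg
lgsri
oiqwn
gxtk
wqvai
wegjy
rwu
jmzx
ltrre

Derivation:
Hunk 1: at line 9 remove [zse,jogzr] add [rwu,jmzx] -> 12 lines: vis dowtl pfr kjb zjj khki gsq dtr obr rwu jmzx ltrre
Hunk 2: at line 7 remove [obr] add [wtuvv,wqvai,wegjy] -> 14 lines: vis dowtl pfr kjb zjj khki gsq dtr wtuvv wqvai wegjy rwu jmzx ltrre
Hunk 3: at line 6 remove [gsq] add [mjho,cmsyc] -> 15 lines: vis dowtl pfr kjb zjj khki mjho cmsyc dtr wtuvv wqvai wegjy rwu jmzx ltrre
Hunk 4: at line 6 remove [cmsyc,dtr,wtuvv] add [ant,gxtk] -> 14 lines: vis dowtl pfr kjb zjj khki mjho ant gxtk wqvai wegjy rwu jmzx ltrre
Hunk 5: at line 5 remove [khki,mjho,ant] add [spkt,lgsri,oiqwn] -> 14 lines: vis dowtl pfr kjb zjj spkt lgsri oiqwn gxtk wqvai wegjy rwu jmzx ltrre
Hunk 6: at line 5 remove [spkt] add [dyl,wrzik] -> 15 lines: vis dowtl pfr kjb zjj dyl wrzik lgsri oiqwn gxtk wqvai wegjy rwu jmzx ltrre
Hunk 7: at line 4 remove [zjj,dyl,wrzik] add [hknhf,cvhxg] -> 14 lines: vis dowtl pfr kjb hknhf cvhxg lgsri oiqwn gxtk wqvai wegjy rwu jmzx ltrre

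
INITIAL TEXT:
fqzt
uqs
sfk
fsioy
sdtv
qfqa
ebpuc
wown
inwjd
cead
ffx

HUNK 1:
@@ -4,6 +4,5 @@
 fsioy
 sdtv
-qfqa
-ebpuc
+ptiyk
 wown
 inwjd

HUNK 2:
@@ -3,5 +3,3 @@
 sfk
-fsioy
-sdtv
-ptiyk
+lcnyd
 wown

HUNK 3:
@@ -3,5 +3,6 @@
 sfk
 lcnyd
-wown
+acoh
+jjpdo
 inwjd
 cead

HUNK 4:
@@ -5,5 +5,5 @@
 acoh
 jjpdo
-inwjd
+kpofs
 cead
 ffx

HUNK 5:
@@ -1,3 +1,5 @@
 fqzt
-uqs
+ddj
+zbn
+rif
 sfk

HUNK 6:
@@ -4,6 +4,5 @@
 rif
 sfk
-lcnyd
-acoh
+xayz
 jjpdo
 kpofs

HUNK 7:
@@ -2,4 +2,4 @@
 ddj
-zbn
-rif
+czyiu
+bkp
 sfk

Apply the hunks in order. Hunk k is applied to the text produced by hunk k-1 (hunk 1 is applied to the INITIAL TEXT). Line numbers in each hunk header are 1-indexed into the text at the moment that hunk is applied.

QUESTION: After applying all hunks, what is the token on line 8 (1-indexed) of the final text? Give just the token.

Answer: kpofs

Derivation:
Hunk 1: at line 4 remove [qfqa,ebpuc] add [ptiyk] -> 10 lines: fqzt uqs sfk fsioy sdtv ptiyk wown inwjd cead ffx
Hunk 2: at line 3 remove [fsioy,sdtv,ptiyk] add [lcnyd] -> 8 lines: fqzt uqs sfk lcnyd wown inwjd cead ffx
Hunk 3: at line 3 remove [wown] add [acoh,jjpdo] -> 9 lines: fqzt uqs sfk lcnyd acoh jjpdo inwjd cead ffx
Hunk 4: at line 5 remove [inwjd] add [kpofs] -> 9 lines: fqzt uqs sfk lcnyd acoh jjpdo kpofs cead ffx
Hunk 5: at line 1 remove [uqs] add [ddj,zbn,rif] -> 11 lines: fqzt ddj zbn rif sfk lcnyd acoh jjpdo kpofs cead ffx
Hunk 6: at line 4 remove [lcnyd,acoh] add [xayz] -> 10 lines: fqzt ddj zbn rif sfk xayz jjpdo kpofs cead ffx
Hunk 7: at line 2 remove [zbn,rif] add [czyiu,bkp] -> 10 lines: fqzt ddj czyiu bkp sfk xayz jjpdo kpofs cead ffx
Final line 8: kpofs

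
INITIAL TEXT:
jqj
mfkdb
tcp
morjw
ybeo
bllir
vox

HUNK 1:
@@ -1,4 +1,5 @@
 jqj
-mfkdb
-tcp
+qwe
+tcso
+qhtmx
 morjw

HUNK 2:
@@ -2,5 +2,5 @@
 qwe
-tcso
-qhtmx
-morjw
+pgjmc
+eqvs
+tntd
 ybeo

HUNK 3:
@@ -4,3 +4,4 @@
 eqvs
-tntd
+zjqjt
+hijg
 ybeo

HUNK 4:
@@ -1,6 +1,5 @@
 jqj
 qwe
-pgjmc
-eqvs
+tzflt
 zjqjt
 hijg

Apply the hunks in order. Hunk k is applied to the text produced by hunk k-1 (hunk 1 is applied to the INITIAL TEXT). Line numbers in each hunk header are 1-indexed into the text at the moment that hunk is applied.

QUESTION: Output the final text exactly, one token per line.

Hunk 1: at line 1 remove [mfkdb,tcp] add [qwe,tcso,qhtmx] -> 8 lines: jqj qwe tcso qhtmx morjw ybeo bllir vox
Hunk 2: at line 2 remove [tcso,qhtmx,morjw] add [pgjmc,eqvs,tntd] -> 8 lines: jqj qwe pgjmc eqvs tntd ybeo bllir vox
Hunk 3: at line 4 remove [tntd] add [zjqjt,hijg] -> 9 lines: jqj qwe pgjmc eqvs zjqjt hijg ybeo bllir vox
Hunk 4: at line 1 remove [pgjmc,eqvs] add [tzflt] -> 8 lines: jqj qwe tzflt zjqjt hijg ybeo bllir vox

Answer: jqj
qwe
tzflt
zjqjt
hijg
ybeo
bllir
vox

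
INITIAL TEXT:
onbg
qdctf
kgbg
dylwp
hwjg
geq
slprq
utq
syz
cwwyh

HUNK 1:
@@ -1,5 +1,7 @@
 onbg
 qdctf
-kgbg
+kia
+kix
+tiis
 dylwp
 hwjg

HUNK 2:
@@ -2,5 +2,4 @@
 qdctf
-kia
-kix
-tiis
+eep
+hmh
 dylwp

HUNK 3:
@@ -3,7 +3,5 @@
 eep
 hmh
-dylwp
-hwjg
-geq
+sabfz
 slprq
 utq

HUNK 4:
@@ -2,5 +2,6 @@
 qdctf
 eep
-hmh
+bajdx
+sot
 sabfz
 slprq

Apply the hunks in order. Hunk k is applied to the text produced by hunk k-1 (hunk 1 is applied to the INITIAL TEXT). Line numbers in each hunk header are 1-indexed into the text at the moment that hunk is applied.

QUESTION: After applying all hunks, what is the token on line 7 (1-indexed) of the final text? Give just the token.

Hunk 1: at line 1 remove [kgbg] add [kia,kix,tiis] -> 12 lines: onbg qdctf kia kix tiis dylwp hwjg geq slprq utq syz cwwyh
Hunk 2: at line 2 remove [kia,kix,tiis] add [eep,hmh] -> 11 lines: onbg qdctf eep hmh dylwp hwjg geq slprq utq syz cwwyh
Hunk 3: at line 3 remove [dylwp,hwjg,geq] add [sabfz] -> 9 lines: onbg qdctf eep hmh sabfz slprq utq syz cwwyh
Hunk 4: at line 2 remove [hmh] add [bajdx,sot] -> 10 lines: onbg qdctf eep bajdx sot sabfz slprq utq syz cwwyh
Final line 7: slprq

Answer: slprq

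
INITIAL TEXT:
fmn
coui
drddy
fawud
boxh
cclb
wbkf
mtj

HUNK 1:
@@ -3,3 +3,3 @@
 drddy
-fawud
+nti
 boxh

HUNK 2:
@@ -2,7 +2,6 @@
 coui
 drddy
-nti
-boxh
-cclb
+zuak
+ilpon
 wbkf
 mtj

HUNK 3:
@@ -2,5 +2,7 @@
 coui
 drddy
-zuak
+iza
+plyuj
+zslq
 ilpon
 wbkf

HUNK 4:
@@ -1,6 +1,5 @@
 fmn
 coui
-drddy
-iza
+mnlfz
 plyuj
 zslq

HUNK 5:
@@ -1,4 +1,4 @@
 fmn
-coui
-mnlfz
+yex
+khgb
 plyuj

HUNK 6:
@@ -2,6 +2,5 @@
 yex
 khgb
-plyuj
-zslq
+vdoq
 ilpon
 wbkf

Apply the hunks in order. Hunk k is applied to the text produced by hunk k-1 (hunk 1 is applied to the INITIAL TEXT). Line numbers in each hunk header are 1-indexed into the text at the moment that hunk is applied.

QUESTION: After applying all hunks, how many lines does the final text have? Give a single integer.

Answer: 7

Derivation:
Hunk 1: at line 3 remove [fawud] add [nti] -> 8 lines: fmn coui drddy nti boxh cclb wbkf mtj
Hunk 2: at line 2 remove [nti,boxh,cclb] add [zuak,ilpon] -> 7 lines: fmn coui drddy zuak ilpon wbkf mtj
Hunk 3: at line 2 remove [zuak] add [iza,plyuj,zslq] -> 9 lines: fmn coui drddy iza plyuj zslq ilpon wbkf mtj
Hunk 4: at line 1 remove [drddy,iza] add [mnlfz] -> 8 lines: fmn coui mnlfz plyuj zslq ilpon wbkf mtj
Hunk 5: at line 1 remove [coui,mnlfz] add [yex,khgb] -> 8 lines: fmn yex khgb plyuj zslq ilpon wbkf mtj
Hunk 6: at line 2 remove [plyuj,zslq] add [vdoq] -> 7 lines: fmn yex khgb vdoq ilpon wbkf mtj
Final line count: 7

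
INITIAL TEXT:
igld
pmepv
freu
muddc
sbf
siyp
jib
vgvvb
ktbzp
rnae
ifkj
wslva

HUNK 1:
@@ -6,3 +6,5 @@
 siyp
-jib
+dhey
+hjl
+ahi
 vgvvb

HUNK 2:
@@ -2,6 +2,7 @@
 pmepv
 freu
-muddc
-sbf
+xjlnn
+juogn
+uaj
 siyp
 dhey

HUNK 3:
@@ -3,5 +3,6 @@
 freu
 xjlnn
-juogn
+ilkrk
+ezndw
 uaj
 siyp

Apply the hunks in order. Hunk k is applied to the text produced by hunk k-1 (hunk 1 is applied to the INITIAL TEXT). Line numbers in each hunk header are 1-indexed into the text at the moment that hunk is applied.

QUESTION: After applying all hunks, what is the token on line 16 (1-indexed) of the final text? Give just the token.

Answer: wslva

Derivation:
Hunk 1: at line 6 remove [jib] add [dhey,hjl,ahi] -> 14 lines: igld pmepv freu muddc sbf siyp dhey hjl ahi vgvvb ktbzp rnae ifkj wslva
Hunk 2: at line 2 remove [muddc,sbf] add [xjlnn,juogn,uaj] -> 15 lines: igld pmepv freu xjlnn juogn uaj siyp dhey hjl ahi vgvvb ktbzp rnae ifkj wslva
Hunk 3: at line 3 remove [juogn] add [ilkrk,ezndw] -> 16 lines: igld pmepv freu xjlnn ilkrk ezndw uaj siyp dhey hjl ahi vgvvb ktbzp rnae ifkj wslva
Final line 16: wslva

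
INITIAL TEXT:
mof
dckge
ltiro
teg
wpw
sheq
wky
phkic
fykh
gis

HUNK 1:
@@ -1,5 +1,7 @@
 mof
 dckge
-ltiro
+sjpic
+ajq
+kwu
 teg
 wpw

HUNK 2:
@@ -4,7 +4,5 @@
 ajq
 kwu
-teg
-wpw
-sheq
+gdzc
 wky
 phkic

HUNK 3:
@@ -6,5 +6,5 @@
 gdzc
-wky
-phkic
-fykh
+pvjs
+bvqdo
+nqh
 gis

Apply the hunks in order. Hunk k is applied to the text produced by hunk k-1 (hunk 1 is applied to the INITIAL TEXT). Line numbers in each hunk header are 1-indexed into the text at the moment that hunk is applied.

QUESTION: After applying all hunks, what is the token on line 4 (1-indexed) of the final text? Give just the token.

Hunk 1: at line 1 remove [ltiro] add [sjpic,ajq,kwu] -> 12 lines: mof dckge sjpic ajq kwu teg wpw sheq wky phkic fykh gis
Hunk 2: at line 4 remove [teg,wpw,sheq] add [gdzc] -> 10 lines: mof dckge sjpic ajq kwu gdzc wky phkic fykh gis
Hunk 3: at line 6 remove [wky,phkic,fykh] add [pvjs,bvqdo,nqh] -> 10 lines: mof dckge sjpic ajq kwu gdzc pvjs bvqdo nqh gis
Final line 4: ajq

Answer: ajq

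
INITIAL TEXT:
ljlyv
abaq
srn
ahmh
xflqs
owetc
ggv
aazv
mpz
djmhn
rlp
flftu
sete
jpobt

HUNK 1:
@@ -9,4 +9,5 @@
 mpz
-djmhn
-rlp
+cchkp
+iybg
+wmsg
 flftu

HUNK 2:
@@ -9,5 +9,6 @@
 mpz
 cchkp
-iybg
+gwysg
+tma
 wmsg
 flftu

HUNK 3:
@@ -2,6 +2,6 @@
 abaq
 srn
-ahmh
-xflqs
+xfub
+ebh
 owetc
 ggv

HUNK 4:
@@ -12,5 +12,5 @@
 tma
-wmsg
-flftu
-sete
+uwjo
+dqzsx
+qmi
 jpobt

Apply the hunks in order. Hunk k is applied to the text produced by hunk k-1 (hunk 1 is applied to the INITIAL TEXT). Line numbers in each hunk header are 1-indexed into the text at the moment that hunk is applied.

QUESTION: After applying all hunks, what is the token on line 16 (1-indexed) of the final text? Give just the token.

Answer: jpobt

Derivation:
Hunk 1: at line 9 remove [djmhn,rlp] add [cchkp,iybg,wmsg] -> 15 lines: ljlyv abaq srn ahmh xflqs owetc ggv aazv mpz cchkp iybg wmsg flftu sete jpobt
Hunk 2: at line 9 remove [iybg] add [gwysg,tma] -> 16 lines: ljlyv abaq srn ahmh xflqs owetc ggv aazv mpz cchkp gwysg tma wmsg flftu sete jpobt
Hunk 3: at line 2 remove [ahmh,xflqs] add [xfub,ebh] -> 16 lines: ljlyv abaq srn xfub ebh owetc ggv aazv mpz cchkp gwysg tma wmsg flftu sete jpobt
Hunk 4: at line 12 remove [wmsg,flftu,sete] add [uwjo,dqzsx,qmi] -> 16 lines: ljlyv abaq srn xfub ebh owetc ggv aazv mpz cchkp gwysg tma uwjo dqzsx qmi jpobt
Final line 16: jpobt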